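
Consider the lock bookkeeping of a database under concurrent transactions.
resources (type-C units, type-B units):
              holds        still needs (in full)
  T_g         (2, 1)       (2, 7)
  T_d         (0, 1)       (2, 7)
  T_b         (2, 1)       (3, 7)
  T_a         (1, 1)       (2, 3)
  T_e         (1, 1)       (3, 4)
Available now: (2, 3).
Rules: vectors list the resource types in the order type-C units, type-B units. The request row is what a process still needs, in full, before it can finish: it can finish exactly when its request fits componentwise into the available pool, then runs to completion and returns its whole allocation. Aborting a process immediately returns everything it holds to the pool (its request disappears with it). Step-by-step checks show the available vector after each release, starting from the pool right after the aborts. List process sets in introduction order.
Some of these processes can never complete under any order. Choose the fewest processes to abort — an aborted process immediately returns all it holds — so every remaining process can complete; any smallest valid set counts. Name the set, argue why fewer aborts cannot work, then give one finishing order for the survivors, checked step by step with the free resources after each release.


The answer: abort T_g and T_b.
Key observation: before aborting T_g and T_b, T_d was permanently blocked — no order could ever run it; afterwards it completes at step 3.
Why nothing smaller works — every single abort fails: T_g alone leaves T_d blocked (short on type-B units); T_d alone leaves T_g blocked (short on type-B units); T_b alone leaves T_g blocked (short on type-B units); T_a alone leaves T_g blocked (short on type-B units); T_e alone leaves T_g blocked (short on type-B units).
One survivor order: T_a, T_e, T_d. Walking it through (post-abort pool first):
  pool = (6, 5)
  T_a: need (2, 3) fits (6, 5); releases (1, 1), pool now (7, 6)
  T_e: need (3, 4) fits (7, 6); releases (1, 1), pool now (8, 7)
  T_d: need (2, 7) fits (8, 7); releases (0, 1), pool now (8, 8)


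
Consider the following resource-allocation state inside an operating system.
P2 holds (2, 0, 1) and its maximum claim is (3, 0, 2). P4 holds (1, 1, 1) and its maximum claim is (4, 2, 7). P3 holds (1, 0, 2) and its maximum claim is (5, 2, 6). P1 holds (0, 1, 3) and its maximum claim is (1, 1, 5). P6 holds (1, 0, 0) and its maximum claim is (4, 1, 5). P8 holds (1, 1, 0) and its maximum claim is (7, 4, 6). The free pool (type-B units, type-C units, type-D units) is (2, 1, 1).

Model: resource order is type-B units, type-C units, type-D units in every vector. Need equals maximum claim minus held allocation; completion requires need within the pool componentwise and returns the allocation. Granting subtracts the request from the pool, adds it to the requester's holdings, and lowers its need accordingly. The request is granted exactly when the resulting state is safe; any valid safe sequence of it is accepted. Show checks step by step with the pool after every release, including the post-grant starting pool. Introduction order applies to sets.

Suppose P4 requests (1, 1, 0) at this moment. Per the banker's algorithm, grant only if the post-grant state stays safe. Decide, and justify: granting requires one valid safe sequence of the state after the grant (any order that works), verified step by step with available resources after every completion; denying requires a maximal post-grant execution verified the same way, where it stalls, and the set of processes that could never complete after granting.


DENY. Granting would leave the state unsafe.
Key observation: after P2, P1, P6 the pool peaks at (4, 1, 5), and each blocked process is short somewhere: P4 on type-D units; P3 on type-C units; P8 on type-B units, type-C units, type-D units.
After a pretend grant, a maximal execution: P2, P1, P6 — then nothing else fits. Check, step by step:
  pool = (1, 0, 1)
  run P2 (needs (1, 0, 1), free (1, 0, 1)); after release of (2, 0, 1) the pool is (3, 0, 2)
  run P1 (needs (1, 0, 2), free (3, 0, 2)); after release of (0, 1, 3) the pool is (3, 1, 5)
  run P6 (needs (3, 1, 5), free (3, 1, 5)); after release of (1, 0, 0) the pool is (4, 1, 5)
  P4 still needs (2, 0, 6) but only (4, 1, 5) is free — short on type-D units
  P3 still needs (4, 2, 4) but only (4, 1, 5) is free — short on type-C units
  P8 still needs (6, 3, 6) but only (4, 1, 5) is free — short on type-B units, type-C units and type-D units
Had the request been granted, P4, P3 and P8 could never finish.


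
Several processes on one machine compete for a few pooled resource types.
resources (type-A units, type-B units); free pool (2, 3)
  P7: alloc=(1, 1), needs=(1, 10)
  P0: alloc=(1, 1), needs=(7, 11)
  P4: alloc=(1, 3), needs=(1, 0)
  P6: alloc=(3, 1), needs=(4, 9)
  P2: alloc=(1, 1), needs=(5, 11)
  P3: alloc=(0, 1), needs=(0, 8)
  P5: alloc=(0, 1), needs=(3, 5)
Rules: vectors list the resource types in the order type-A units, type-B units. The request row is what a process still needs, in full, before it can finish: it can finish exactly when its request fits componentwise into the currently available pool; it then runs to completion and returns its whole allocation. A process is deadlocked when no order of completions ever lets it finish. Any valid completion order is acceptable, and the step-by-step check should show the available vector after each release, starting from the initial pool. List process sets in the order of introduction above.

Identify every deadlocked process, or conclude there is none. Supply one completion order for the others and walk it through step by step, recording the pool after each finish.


Deadlocked set: P7, P0, P6, P2 and P3.
Key observation: after P4, P5 complete, (3, 7) is the best the pool ever gets, yet each leftover process wants more type-B units.
One completion order for the rest: P4, P5. Verifying each step:
  pool = (2, 3)
  run P4 (needs (1, 0), free (2, 3)); after release of (1, 3) the pool is (3, 6)
  run P5 (needs (3, 5), free (3, 6)); after release of (0, 1) the pool is (3, 7)
None of the blocked processes ever fits:
  P7 still needs (1, 10) but only (3, 7) is free — short on type-B units
  P0 still needs (7, 11) but only (3, 7) is free — short on type-A units and type-B units
  P6 still needs (4, 9) but only (3, 7) is free — short on type-A units and type-B units
  P2 still needs (5, 11) but only (3, 7) is free — short on type-A units and type-B units
  P3 still needs (0, 8) but only (3, 7) is free — short on type-B units


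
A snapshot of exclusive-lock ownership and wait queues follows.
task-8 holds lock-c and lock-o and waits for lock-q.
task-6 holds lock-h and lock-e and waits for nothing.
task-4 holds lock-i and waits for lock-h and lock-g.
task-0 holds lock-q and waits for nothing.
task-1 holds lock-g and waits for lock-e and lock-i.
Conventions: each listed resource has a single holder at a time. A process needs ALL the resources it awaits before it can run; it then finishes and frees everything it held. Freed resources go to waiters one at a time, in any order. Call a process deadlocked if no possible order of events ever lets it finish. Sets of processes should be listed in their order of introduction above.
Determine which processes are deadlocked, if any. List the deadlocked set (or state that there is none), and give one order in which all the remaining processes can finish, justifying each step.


Deadlocked set: task-4 and task-1.
Key observation: the loop task-4 -> task-1 -> task-4 blocks itself forever; no other process is dragged down with it.
A valid finishing order for the others: task-6, task-0, task-8.
Walking it through:
  run task-6 (it waits on nothing); releases lock-h and lock-e
  run task-0 (it waits on nothing); releases lock-q
  task-8: everything it awaited (lock-q) is free; runs, freeing lock-c and lock-o


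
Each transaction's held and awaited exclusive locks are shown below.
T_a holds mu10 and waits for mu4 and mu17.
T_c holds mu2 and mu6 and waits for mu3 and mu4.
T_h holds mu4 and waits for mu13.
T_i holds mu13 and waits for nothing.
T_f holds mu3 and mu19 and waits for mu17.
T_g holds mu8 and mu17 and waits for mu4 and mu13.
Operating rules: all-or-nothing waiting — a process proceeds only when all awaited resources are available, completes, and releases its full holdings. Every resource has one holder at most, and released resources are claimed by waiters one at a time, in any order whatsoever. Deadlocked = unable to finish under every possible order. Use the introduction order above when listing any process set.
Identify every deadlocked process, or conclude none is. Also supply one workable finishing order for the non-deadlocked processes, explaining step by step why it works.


Nothing here is deadlocked.
Key observation: although several processes wait, no cycle exists — each chain bottoms out at a free runner.
A valid finishing order for the others: T_i, T_h, T_g, T_a, T_f, T_c.
Check, step by step:
  T_i: no waits; runs immediately, freeing mu13
  T_h waits on mu13 — all released -> runs and releases mu4
  T_g waits on mu4 and mu13 — all released -> runs and releases mu8 and mu17
  T_a waits on mu4 and mu17 — all released -> runs and releases mu10
  T_f waits on mu17 — all released -> runs and releases mu3 and mu19
  T_c waits on mu3 and mu4 — all released -> runs and releases mu2 and mu6


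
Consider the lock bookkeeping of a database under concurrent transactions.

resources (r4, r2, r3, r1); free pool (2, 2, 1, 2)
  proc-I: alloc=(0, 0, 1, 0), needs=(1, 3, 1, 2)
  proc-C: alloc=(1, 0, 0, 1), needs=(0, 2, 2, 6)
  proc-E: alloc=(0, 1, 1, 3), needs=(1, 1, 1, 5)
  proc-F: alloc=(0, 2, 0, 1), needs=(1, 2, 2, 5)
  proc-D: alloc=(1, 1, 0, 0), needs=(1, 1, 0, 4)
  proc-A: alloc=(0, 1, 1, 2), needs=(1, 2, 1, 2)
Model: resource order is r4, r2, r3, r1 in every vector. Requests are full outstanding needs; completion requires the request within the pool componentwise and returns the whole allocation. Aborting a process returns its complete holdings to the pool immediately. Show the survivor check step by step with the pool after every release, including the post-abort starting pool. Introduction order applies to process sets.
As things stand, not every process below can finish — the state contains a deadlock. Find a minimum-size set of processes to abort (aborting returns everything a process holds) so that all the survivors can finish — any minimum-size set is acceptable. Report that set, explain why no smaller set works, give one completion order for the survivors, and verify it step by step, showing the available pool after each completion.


The answer: abort proc-F.
Key observation: before aborting proc-F, proc-E was permanently blocked — no order could ever run it; afterwards it completes at step 4.
Minimality: the empty abort set fails — the state is deadlocked as it stands.
One survivor order: proc-A, proc-I, proc-D, proc-E, proc-C. Walking it through (post-abort pool first):
  pool = (2, 4, 1, 3)
  run proc-A (needs (1, 2, 1, 2), free (2, 4, 1, 3)); after release of (0, 1, 1, 2) the pool is (2, 5, 2, 5)
  run proc-I (needs (1, 3, 1, 2), free (2, 5, 2, 5)); after release of (0, 0, 1, 0) the pool is (2, 5, 3, 5)
  run proc-D (needs (1, 1, 0, 4), free (2, 5, 3, 5)); after release of (1, 1, 0, 0) the pool is (3, 6, 3, 5)
  run proc-E (needs (1, 1, 1, 5), free (3, 6, 3, 5)); after release of (0, 1, 1, 3) the pool is (3, 7, 4, 8)
  run proc-C (needs (0, 2, 2, 6), free (3, 7, 4, 8)); after release of (1, 0, 0, 1) the pool is (4, 7, 4, 9)


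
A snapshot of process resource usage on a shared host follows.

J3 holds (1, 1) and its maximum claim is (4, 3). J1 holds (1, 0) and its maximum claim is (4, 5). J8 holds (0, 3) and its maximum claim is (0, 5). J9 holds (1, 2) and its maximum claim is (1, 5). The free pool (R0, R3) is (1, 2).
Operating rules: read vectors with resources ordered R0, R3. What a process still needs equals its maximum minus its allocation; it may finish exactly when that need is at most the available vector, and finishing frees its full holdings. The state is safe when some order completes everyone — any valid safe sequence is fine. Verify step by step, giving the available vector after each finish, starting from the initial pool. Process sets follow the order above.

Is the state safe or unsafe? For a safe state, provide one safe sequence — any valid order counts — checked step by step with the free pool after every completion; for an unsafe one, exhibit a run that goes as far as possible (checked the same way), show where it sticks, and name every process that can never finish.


The state is UNSAFE.
Key observation: no order helps: past J8, J9, the free pool tops out at (2, 7), below what each blocked process needs in R0.
Going as far as possible: J8, J9; after that, nothing fits. Check, step by step:
  pool = (1, 2)
  J8: need (0, 2) fits (1, 2); releases (0, 3), pool now (1, 5)
  J9: need (0, 3) fits (1, 5); releases (1, 2), pool now (2, 7)
  J3 cannot run: need (3, 2) vs free (2, 7) (insufficient R0)
  J1 cannot run: need (3, 5) vs free (2, 7) (insufficient R0)
Processes that can never finish: J3 and J1.


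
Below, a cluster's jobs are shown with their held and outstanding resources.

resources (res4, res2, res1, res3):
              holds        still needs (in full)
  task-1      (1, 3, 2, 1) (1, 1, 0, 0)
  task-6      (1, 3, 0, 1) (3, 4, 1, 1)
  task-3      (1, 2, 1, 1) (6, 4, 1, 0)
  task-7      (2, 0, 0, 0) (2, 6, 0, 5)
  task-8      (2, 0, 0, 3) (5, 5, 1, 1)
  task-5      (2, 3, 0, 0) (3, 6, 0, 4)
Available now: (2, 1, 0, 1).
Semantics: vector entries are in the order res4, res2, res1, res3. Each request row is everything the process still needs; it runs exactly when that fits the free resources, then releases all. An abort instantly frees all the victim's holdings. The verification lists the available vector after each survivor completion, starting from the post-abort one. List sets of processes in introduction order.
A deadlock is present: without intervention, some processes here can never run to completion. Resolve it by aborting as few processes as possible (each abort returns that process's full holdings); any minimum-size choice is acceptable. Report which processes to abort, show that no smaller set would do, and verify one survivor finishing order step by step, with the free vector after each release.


Minimum abort set: task-8.
Key observation: task-7 had no path to completion before; after the abort of task-8 ((2, 0, 0, 3) returned), step 3 is where it fits.
Why nothing smaller works: aborting no one leaves the state deadlocked as given.
The survivors complete as task-1, task-6, task-7, task-5, task-3. Verifying each step (starting from the post-abort pool):
  pool = (4, 1, 0, 4)
  run task-1 (needs (1, 1, 0, 0), free (4, 1, 0, 4)); after release of (1, 3, 2, 1) the pool is (5, 4, 2, 5)
  run task-6 (needs (3, 4, 1, 1), free (5, 4, 2, 5)); after release of (1, 3, 0, 1) the pool is (6, 7, 2, 6)
  run task-7 (needs (2, 6, 0, 5), free (6, 7, 2, 6)); after release of (2, 0, 0, 0) the pool is (8, 7, 2, 6)
  run task-5 (needs (3, 6, 0, 4), free (8, 7, 2, 6)); after release of (2, 3, 0, 0) the pool is (10, 10, 2, 6)
  run task-3 (needs (6, 4, 1, 0), free (10, 10, 2, 6)); after release of (1, 2, 1, 1) the pool is (11, 12, 3, 7)


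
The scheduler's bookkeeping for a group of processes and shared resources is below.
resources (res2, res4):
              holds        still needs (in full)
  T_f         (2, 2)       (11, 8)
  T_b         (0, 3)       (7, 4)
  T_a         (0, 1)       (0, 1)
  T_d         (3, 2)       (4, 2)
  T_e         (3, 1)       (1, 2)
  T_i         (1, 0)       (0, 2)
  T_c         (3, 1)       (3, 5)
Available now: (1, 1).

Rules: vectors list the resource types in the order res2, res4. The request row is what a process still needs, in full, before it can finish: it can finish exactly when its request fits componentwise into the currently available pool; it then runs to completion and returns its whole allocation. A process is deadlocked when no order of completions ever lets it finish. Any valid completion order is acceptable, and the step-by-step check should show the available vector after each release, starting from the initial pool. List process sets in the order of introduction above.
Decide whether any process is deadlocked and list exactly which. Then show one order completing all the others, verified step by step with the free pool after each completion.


The deadlocked set is empty.
Key observation: T_a fits the free pool immediately, and its release cascades until everyone finishes.
The rest can finish in the order T_a, T_e, T_i, T_d, T_c, T_b, T_f. Step-by-step check:
  pool = (1, 1)
  run T_a (needs (0, 1), free (1, 1)); after release of (0, 1) the pool is (1, 2)
  run T_e (needs (1, 2), free (1, 2)); after release of (3, 1) the pool is (4, 3)
  run T_i (needs (0, 2), free (4, 3)); after release of (1, 0) the pool is (5, 3)
  run T_d (needs (4, 2), free (5, 3)); after release of (3, 2) the pool is (8, 5)
  run T_c (needs (3, 5), free (8, 5)); after release of (3, 1) the pool is (11, 6)
  run T_b (needs (7, 4), free (11, 6)); after release of (0, 3) the pool is (11, 9)
  run T_f (needs (11, 8), free (11, 9)); after release of (2, 2) the pool is (13, 11)


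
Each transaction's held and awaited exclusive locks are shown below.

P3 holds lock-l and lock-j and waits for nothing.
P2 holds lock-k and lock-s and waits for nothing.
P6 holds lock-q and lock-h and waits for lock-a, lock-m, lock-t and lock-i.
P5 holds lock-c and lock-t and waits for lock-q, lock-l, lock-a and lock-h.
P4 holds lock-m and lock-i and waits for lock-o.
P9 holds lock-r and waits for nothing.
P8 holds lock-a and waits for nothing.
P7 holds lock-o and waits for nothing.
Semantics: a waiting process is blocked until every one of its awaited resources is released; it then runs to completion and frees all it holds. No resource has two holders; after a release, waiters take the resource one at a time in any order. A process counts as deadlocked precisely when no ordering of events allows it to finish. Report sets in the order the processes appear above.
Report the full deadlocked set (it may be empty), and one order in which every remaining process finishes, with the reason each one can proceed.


Deadlocked set: P6 and P5.
Key observation: the waits loop around P6 -> P5 -> P6 with no way out; no other process is dragged down with it.
A valid finishing order for the others: P2, P7, P4, P3, P8, P9.
Step-by-step check:
  run P2 (it waits on nothing); releases lock-k and lock-s
  run P7 (it waits on nothing); releases lock-o
  P4 waits on lock-o — all released -> runs and releases lock-m and lock-i
  run P3 (it waits on nothing); releases lock-l and lock-j
  run P8 (it waits on nothing); releases lock-a
  run P9 (it waits on nothing); releases lock-r


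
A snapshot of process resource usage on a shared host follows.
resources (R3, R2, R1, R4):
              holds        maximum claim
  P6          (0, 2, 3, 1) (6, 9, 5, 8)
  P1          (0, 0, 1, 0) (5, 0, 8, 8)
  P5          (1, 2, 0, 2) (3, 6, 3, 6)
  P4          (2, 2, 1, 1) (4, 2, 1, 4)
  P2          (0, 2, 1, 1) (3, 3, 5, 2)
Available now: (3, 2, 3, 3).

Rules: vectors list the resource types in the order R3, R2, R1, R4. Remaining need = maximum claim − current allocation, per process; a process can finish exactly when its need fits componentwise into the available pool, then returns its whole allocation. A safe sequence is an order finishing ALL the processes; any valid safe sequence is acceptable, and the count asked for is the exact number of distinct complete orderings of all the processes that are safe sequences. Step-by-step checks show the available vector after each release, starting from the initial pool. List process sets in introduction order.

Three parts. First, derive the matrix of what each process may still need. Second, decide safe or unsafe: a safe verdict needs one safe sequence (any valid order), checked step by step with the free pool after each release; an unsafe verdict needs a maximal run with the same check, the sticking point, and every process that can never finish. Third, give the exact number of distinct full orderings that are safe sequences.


(1) Need matrix, components ordered R3, R2, R1, R4:
  P6: (6, 7, 2, 7)
  P1: (5, 0, 7, 8)
  P5: (2, 4, 3, 4)
  P4: (2, 0, 0, 3)
  P2: (3, 1, 4, 1)
(2) SAFE, for example via the order P4, P2, P5, P6, P1.
Key observation: reading the order forward, P4 is the first process whose need (2, 0, 0, 3) meets the free pool (3, 2, 3, 3) exactly on a resource it requests.
Check, step by step:
  pool = (3, 2, 3, 3)
  P4 needs (2, 0, 0, 3) <= (3, 2, 3, 3) -> finishes; pool += (2, 2, 1, 1) = (5, 4, 4, 4)
  P2 needs (3, 1, 4, 1) <= (5, 4, 4, 4) -> finishes; pool += (0, 2, 1, 1) = (5, 6, 5, 5)
  P5 needs (2, 4, 3, 4) <= (5, 6, 5, 5) -> finishes; pool += (1, 2, 0, 2) = (6, 8, 5, 7)
  P6 needs (6, 7, 2, 7) <= (6, 8, 5, 7) -> finishes; pool += (0, 2, 3, 1) = (6, 10, 8, 8)
  P1 needs (5, 0, 7, 8) <= (6, 10, 8, 8) -> finishes; pool += (0, 0, 1, 0) = (6, 10, 9, 8)
(3) The exact count: 2 of the possible complete orderings are safe sequences.


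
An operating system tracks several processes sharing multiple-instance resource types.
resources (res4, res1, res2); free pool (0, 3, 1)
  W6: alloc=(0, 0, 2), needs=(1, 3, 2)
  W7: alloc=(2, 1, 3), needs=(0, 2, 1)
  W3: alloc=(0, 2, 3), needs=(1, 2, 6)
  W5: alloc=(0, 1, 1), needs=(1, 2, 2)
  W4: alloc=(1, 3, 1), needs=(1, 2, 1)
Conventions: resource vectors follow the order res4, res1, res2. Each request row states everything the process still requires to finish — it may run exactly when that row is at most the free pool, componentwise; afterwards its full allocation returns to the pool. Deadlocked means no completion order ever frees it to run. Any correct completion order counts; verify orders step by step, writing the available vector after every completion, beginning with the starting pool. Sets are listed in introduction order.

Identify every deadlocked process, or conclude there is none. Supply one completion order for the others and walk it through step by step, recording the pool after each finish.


The deadlocked set is empty.
Key observation: W7 leads a chain of completions in which each release enables another process.
A valid finishing order for the others: W7, W6, W3, W5, W4. Check, step by step:
  pool = (0, 3, 1)
  run W7 (needs (0, 2, 1), free (0, 3, 1)); after release of (2, 1, 3) the pool is (2, 4, 4)
  run W6 (needs (1, 3, 2), free (2, 4, 4)); after release of (0, 0, 2) the pool is (2, 4, 6)
  run W3 (needs (1, 2, 6), free (2, 4, 6)); after release of (0, 2, 3) the pool is (2, 6, 9)
  run W5 (needs (1, 2, 2), free (2, 6, 9)); after release of (0, 1, 1) the pool is (2, 7, 10)
  run W4 (needs (1, 2, 1), free (2, 7, 10)); after release of (1, 3, 1) the pool is (3, 10, 11)


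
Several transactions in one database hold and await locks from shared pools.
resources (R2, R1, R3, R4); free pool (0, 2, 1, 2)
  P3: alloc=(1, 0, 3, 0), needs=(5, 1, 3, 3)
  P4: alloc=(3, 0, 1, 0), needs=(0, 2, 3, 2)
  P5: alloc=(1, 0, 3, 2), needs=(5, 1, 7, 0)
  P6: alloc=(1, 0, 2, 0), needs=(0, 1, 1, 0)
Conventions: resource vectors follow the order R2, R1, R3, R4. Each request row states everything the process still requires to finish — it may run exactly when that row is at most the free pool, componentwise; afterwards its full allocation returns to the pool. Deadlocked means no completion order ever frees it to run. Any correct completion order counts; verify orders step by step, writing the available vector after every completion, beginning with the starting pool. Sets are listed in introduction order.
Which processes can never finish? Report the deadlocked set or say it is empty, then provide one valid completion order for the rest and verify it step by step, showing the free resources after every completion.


The deadlocked set is P3 and P5.
Key observation: R2 is the bottleneck — with P6, P4 done the pool holds (4, 2, 4, 2), short of every remaining need.
A valid finishing order for the others: P6, P4. Step-by-step check:
  pool = (0, 2, 1, 2)
  P6: need (0, 1, 1, 0) fits (0, 2, 1, 2); releases (1, 0, 2, 0), pool now (1, 2, 3, 2)
  P4: need (0, 2, 3, 2) fits (1, 2, 3, 2); releases (3, 0, 1, 0), pool now (4, 2, 4, 2)
The stuck group stays short no matter what:
  blocked: P3 wants (5, 1, 3, 3), pool (4, 2, 4, 2) — not enough R2 and R4
  blocked: P5 wants (5, 1, 7, 0), pool (4, 2, 4, 2) — not enough R2 and R3


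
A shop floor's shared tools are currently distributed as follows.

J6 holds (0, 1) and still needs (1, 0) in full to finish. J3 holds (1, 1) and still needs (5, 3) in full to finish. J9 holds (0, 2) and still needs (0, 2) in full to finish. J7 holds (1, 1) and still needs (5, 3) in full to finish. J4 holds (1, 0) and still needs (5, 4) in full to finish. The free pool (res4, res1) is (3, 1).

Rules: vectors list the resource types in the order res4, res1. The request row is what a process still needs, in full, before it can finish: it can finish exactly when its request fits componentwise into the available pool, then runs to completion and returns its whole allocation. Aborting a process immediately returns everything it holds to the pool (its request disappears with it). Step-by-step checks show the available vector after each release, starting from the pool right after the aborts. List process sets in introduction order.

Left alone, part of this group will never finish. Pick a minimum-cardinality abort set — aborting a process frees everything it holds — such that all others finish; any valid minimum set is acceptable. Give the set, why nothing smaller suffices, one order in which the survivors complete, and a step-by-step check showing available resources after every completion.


Abort J3 and J7.
Key observation: the returned (2, 2) from J3 and J7 is what brings J4 — unrunnable before, under any order — into play at step 3.
Why nothing smaller works — every single abort fails: J6 alone leaves J3 blocked (short on res4); J3 alone leaves J7 blocked (short on res4); J9 alone leaves J3 blocked (short on res4); J7 alone leaves J3 blocked (short on res4); J4 alone leaves J3 blocked (short on res4).
The survivors complete as J9, J6, J4. Walking it through (starting from the post-abort pool):
  pool = (5, 3)
  run J9 (needs (0, 2), free (5, 3)); after release of (0, 2) the pool is (5, 5)
  run J6 (needs (1, 0), free (5, 5)); after release of (0, 1) the pool is (5, 6)
  run J4 (needs (5, 4), free (5, 6)); after release of (1, 0) the pool is (6, 6)


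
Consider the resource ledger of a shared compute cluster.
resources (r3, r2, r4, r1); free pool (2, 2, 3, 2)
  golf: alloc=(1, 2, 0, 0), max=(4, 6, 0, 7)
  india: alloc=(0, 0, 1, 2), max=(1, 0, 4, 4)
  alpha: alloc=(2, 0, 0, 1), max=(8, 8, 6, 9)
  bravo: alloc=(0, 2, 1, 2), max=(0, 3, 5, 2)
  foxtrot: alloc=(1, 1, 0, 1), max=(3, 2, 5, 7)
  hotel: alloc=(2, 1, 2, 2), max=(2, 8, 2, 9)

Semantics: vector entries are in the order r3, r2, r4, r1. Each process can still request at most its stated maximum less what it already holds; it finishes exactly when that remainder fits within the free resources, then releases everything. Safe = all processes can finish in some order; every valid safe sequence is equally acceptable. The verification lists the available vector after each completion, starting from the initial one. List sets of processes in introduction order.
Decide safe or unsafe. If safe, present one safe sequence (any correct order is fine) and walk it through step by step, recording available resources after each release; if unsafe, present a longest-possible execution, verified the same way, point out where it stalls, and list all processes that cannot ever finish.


SAFE. One safe sequence: india, bravo, foxtrot, golf, hotel, alpha.
Key observation: india marks the first exact bind of the order: its need (1, 0, 3, 2) fits the free (2, 2, 3, 2) with zero slack on a requested resource.
Step-by-step check:
  pool = (2, 2, 3, 2)
  run india (needs (1, 0, 3, 2), free (2, 2, 3, 2)); after release of (0, 0, 1, 2) the pool is (2, 2, 4, 4)
  run bravo (needs (0, 1, 4, 0), free (2, 2, 4, 4)); after release of (0, 2, 1, 2) the pool is (2, 4, 5, 6)
  run foxtrot (needs (2, 1, 5, 6), free (2, 4, 5, 6)); after release of (1, 1, 0, 1) the pool is (3, 5, 5, 7)
  run golf (needs (3, 4, 0, 7), free (3, 5, 5, 7)); after release of (1, 2, 0, 0) the pool is (4, 7, 5, 7)
  run hotel (needs (0, 7, 0, 7), free (4, 7, 5, 7)); after release of (2, 1, 2, 2) the pool is (6, 8, 7, 9)
  run alpha (needs (6, 8, 6, 8), free (6, 8, 7, 9)); after release of (2, 0, 0, 1) the pool is (8, 8, 7, 10)


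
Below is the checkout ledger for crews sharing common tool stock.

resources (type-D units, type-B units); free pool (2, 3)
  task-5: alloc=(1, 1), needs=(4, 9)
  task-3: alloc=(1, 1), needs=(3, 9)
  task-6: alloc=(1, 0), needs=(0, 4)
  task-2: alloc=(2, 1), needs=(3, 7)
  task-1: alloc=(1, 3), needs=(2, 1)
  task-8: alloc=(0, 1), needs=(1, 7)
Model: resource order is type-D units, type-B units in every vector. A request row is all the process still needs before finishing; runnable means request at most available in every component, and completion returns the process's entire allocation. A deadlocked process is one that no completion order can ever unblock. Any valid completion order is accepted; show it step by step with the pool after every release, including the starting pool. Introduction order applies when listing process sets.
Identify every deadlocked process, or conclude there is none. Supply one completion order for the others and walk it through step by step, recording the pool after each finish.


The deadlocked set is task-5, task-3, task-2 and task-8.
Key observation: type-B units is the bottleneck — with task-1, task-6 done the pool holds (4, 6), short of every remaining need.
One completion order for the rest: task-1, task-6. Check, step by step:
  pool = (2, 3)
  task-1 needs (2, 1) <= (2, 3) -> finishes; pool += (1, 3) = (3, 6)
  task-6 needs (0, 4) <= (3, 6) -> finishes; pool += (1, 0) = (4, 6)
The stuck group stays short no matter what:
  blocked: task-5 wants (4, 9), pool (4, 6) — not enough type-B units
  blocked: task-3 wants (3, 9), pool (4, 6) — not enough type-B units
  blocked: task-2 wants (3, 7), pool (4, 6) — not enough type-B units
  blocked: task-8 wants (1, 7), pool (4, 6) — not enough type-B units


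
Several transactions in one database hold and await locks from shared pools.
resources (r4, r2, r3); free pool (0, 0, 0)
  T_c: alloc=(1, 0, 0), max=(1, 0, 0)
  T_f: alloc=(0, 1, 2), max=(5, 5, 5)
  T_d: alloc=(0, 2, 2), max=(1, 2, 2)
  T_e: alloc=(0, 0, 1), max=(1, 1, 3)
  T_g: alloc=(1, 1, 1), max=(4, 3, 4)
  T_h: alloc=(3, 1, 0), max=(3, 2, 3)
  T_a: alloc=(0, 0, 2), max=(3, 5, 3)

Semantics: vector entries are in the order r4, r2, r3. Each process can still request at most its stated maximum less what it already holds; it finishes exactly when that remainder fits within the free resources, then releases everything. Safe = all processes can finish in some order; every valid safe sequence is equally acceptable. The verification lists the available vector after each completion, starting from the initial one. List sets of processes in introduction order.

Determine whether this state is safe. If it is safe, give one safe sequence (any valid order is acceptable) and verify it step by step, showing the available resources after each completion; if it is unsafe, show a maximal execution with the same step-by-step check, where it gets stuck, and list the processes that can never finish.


The state is SAFE; one workable sequence: T_c, T_d, T_e, T_h, T_g, T_f, T_a.
Key observation: the first exact fit in this order is T_d — it needs (1, 0, 0) with (1, 0, 0) free, meeting a requested resource to the last unit.
Check, step by step:
  pool = (0, 0, 0)
  T_c: need (0, 0, 0) fits (0, 0, 0); releases (1, 0, 0), pool now (1, 0, 0)
  T_d: need (1, 0, 0) fits (1, 0, 0); releases (0, 2, 2), pool now (1, 2, 2)
  T_e: need (1, 1, 2) fits (1, 2, 2); releases (0, 0, 1), pool now (1, 2, 3)
  T_h: need (0, 1, 3) fits (1, 2, 3); releases (3, 1, 0), pool now (4, 3, 3)
  T_g: need (3, 2, 3) fits (4, 3, 3); releases (1, 1, 1), pool now (5, 4, 4)
  T_f: need (5, 4, 3) fits (5, 4, 4); releases (0, 1, 2), pool now (5, 5, 6)
  T_a: need (3, 5, 1) fits (5, 5, 6); releases (0, 0, 2), pool now (5, 5, 8)


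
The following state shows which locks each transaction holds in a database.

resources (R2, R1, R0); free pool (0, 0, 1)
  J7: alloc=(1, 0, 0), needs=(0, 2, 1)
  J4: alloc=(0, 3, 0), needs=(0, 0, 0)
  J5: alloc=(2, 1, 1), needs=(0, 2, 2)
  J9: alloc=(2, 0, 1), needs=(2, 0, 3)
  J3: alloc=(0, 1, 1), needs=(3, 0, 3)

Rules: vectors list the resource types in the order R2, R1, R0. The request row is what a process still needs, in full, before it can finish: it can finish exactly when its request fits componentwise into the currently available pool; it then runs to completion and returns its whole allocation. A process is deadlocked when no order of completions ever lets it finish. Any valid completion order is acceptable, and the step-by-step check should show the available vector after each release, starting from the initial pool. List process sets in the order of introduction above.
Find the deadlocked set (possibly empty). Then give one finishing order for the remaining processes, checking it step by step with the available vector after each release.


The deadlocked set is J5, J9 and J3.
Key observation: no order helps: past J4, J7, the free pool tops out at (1, 3, 1), below what each blocked process needs in R0.
The rest can finish in the order J4, J7. Step-by-step check:
  pool = (0, 0, 1)
  run J4 (needs (0, 0, 0), free (0, 0, 1)); after release of (0, 3, 0) the pool is (0, 3, 1)
  run J7 (needs (0, 2, 1), free (0, 3, 1)); after release of (1, 0, 0) the pool is (1, 3, 1)
The blocked processes can never fit:
  blocked: J5 wants (0, 2, 2), pool (1, 3, 1) — not enough R0
  blocked: J9 wants (2, 0, 3), pool (1, 3, 1) — not enough R2 and R0
  blocked: J3 wants (3, 0, 3), pool (1, 3, 1) — not enough R2 and R0


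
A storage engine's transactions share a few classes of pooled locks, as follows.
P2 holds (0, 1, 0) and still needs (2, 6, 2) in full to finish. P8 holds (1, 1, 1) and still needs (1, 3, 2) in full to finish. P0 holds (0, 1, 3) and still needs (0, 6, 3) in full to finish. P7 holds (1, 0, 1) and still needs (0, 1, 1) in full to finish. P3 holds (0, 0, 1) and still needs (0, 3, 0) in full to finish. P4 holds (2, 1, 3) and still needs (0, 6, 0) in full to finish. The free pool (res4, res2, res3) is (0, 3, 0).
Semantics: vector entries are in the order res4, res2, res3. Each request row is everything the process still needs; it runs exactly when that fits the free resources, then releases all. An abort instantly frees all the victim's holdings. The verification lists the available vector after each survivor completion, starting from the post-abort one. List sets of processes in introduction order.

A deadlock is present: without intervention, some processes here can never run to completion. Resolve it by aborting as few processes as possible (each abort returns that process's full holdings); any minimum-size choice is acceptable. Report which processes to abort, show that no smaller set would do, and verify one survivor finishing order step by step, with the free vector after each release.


Minimum abort set: P2 and P4.
Key observation: aborting P2 and P4 returns (2, 2, 3), and P0 — hopeless before — runs at step 3 with the returned capacity in the pool.
No one abort is enough; case by case: P2 alone leaves P0 blocked (short on res2); P8 alone leaves P2 blocked (short on res2); P0 alone leaves P2 blocked (short on res2); P7 alone leaves P2 blocked (short on res2); P3 alone leaves P2 blocked (short on res2); P4 alone leaves P2 blocked (short on res2).
The survivors complete as P8, P3, P0, P7. Step-by-step check (starting from the post-abort pool):
  pool = (2, 5, 3)
  run P8 (needs (1, 3, 2), free (2, 5, 3)); after release of (1, 1, 1) the pool is (3, 6, 4)
  run P3 (needs (0, 3, 0), free (3, 6, 4)); after release of (0, 0, 1) the pool is (3, 6, 5)
  run P0 (needs (0, 6, 3), free (3, 6, 5)); after release of (0, 1, 3) the pool is (3, 7, 8)
  run P7 (needs (0, 1, 1), free (3, 7, 8)); after release of (1, 0, 1) the pool is (4, 7, 9)


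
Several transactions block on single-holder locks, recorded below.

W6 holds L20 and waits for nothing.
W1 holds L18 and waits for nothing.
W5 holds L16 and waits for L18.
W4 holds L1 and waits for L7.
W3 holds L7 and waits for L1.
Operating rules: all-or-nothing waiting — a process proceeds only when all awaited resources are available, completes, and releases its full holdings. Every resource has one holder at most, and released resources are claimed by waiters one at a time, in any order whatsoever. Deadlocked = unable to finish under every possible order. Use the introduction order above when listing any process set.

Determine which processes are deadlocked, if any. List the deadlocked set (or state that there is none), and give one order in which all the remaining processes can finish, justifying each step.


Deadlocked set: W4 and W3.
Key observation: the loop W4 -> W3 -> W4 blocks itself forever; no other process is dragged down with it.
The rest can finish in the order W1, W5, W6.
Step-by-step check:
  W1 waits on nothing -> runs at once and releases L18
  W5: everything it awaited (L18) is free; runs, freeing L16
  W6 waits on nothing -> runs at once and releases L20


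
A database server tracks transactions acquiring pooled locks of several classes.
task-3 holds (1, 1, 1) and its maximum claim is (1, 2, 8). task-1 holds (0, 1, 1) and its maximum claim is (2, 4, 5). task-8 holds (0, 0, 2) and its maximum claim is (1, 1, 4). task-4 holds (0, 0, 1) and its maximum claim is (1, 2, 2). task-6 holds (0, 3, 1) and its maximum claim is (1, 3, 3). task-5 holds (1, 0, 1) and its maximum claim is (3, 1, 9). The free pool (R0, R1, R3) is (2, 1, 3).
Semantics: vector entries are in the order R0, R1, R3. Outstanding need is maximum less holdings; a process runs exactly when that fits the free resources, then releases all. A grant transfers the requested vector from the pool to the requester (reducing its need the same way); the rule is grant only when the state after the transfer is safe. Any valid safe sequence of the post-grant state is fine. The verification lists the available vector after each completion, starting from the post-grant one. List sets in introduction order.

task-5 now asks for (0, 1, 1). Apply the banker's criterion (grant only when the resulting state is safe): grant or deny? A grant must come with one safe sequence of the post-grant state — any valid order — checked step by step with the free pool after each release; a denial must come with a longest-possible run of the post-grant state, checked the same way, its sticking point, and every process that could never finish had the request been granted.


GRANT — the state after the grant stays safe, e.g. via task-6, task-4, task-1, task-8, task-3, task-5.
Key observation: (2, 0, 2) free after granting still covers task-6 first, and each release covers the next.
Check on the post-grant state, step by step:
  pool = (2, 0, 2)
  task-6 needs (1, 0, 2) <= (2, 0, 2) -> finishes; pool += (0, 3, 1) = (2, 3, 3)
  task-4 needs (1, 2, 1) <= (2, 3, 3) -> finishes; pool += (0, 0, 1) = (2, 3, 4)
  task-1 needs (2, 3, 4) <= (2, 3, 4) -> finishes; pool += (0, 1, 1) = (2, 4, 5)
  task-8 needs (1, 1, 2) <= (2, 4, 5) -> finishes; pool += (0, 0, 2) = (2, 4, 7)
  task-3 needs (0, 1, 7) <= (2, 4, 7) -> finishes; pool += (1, 1, 1) = (3, 5, 8)
  task-5 needs (2, 0, 7) <= (3, 5, 8) -> finishes; pool += (1, 1, 2) = (4, 6, 10)


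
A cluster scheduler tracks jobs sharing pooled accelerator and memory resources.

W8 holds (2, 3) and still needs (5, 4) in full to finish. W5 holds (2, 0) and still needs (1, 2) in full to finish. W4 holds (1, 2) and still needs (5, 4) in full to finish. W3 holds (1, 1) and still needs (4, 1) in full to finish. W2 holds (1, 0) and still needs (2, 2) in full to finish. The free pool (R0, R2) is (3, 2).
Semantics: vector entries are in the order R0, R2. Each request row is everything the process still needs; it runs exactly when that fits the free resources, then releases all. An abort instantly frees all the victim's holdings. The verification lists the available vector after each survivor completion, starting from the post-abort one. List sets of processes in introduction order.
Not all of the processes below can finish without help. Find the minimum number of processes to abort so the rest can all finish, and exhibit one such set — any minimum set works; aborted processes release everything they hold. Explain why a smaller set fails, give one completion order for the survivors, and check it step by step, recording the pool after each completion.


The answer: abort W4.
Key observation: the returned (1, 2) from W4 is what brings W8 — unrunnable before, under any order — into play at step 3.
Minimality: the empty abort set fails — the state is deadlocked as it stands.
The survivors complete as W2, W5, W8, W3. Step-by-step check (starting from the post-abort pool):
  pool = (4, 4)
  W2: need (2, 2) fits (4, 4); releases (1, 0), pool now (5, 4)
  W5: need (1, 2) fits (5, 4); releases (2, 0), pool now (7, 4)
  W8: need (5, 4) fits (7, 4); releases (2, 3), pool now (9, 7)
  W3: need (4, 1) fits (9, 7); releases (1, 1), pool now (10, 8)
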